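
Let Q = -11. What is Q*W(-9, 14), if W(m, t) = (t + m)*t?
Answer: -770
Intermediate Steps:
W(m, t) = t*(m + t) (W(m, t) = (m + t)*t = t*(m + t))
Q*W(-9, 14) = -154*(-9 + 14) = -154*5 = -11*70 = -770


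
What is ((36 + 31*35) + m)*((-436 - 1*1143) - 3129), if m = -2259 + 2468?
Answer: -6261640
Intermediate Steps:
m = 209
((36 + 31*35) + m)*((-436 - 1*1143) - 3129) = ((36 + 31*35) + 209)*((-436 - 1*1143) - 3129) = ((36 + 1085) + 209)*((-436 - 1143) - 3129) = (1121 + 209)*(-1579 - 3129) = 1330*(-4708) = -6261640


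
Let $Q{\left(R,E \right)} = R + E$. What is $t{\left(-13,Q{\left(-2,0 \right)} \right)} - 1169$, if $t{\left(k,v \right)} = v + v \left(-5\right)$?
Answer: $-1161$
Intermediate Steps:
$Q{\left(R,E \right)} = E + R$
$t{\left(k,v \right)} = - 4 v$ ($t{\left(k,v \right)} = v - 5 v = - 4 v$)
$t{\left(-13,Q{\left(-2,0 \right)} \right)} - 1169 = - 4 \left(0 - 2\right) - 1169 = \left(-4\right) \left(-2\right) - 1169 = 8 - 1169 = -1161$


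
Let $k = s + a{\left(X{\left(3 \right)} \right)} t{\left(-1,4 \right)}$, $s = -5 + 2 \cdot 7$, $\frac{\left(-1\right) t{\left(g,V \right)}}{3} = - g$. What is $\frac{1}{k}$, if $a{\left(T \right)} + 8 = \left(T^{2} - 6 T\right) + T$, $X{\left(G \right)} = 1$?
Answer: $\frac{1}{45} \approx 0.022222$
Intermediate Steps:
$t{\left(g,V \right)} = 3 g$ ($t{\left(g,V \right)} = - 3 \left(- g\right) = 3 g$)
$a{\left(T \right)} = -8 + T^{2} - 5 T$ ($a{\left(T \right)} = -8 + \left(\left(T^{2} - 6 T\right) + T\right) = -8 + \left(T^{2} - 5 T\right) = -8 + T^{2} - 5 T$)
$s = 9$ ($s = -5 + 14 = 9$)
$k = 45$ ($k = 9 + \left(-8 + 1^{2} - 5\right) 3 \left(-1\right) = 9 + \left(-8 + 1 - 5\right) \left(-3\right) = 9 - -36 = 9 + 36 = 45$)
$\frac{1}{k} = \frac{1}{45}$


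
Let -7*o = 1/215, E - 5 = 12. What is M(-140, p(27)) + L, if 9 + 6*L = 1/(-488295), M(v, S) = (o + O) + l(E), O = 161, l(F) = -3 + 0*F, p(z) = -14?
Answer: 13801062425/88186077 ≈ 156.50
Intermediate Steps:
E = 17 (E = 5 + 12 = 17)
l(F) = -3 (l(F) = -3 + 0 = -3)
o = -1/1505 (o = -1/7/215 = -1/7*1/215 = -1/1505 ≈ -0.00066445)
M(v, S) = 237789/1505 (M(v, S) = (-1/1505 + 161) - 3 = 242304/1505 - 3 = 237789/1505)
L = -2197328/1464885 (L = -3/2 + (1/6)/(-488295) = -3/2 + (1/6)*(-1/488295) = -3/2 - 1/2929770 = -2197328/1464885 ≈ -1.5000)
M(-140, p(27)) + L = 237789/1505 - 2197328/1464885 = 13801062425/88186077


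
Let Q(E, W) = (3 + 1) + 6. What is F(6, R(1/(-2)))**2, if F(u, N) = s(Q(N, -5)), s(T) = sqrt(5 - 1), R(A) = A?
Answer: 4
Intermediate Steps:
Q(E, W) = 10 (Q(E, W) = 4 + 6 = 10)
s(T) = 2 (s(T) = sqrt(4) = 2)
F(u, N) = 2
F(6, R(1/(-2)))**2 = 2**2 = 4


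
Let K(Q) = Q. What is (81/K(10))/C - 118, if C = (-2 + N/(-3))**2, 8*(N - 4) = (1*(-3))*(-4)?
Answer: -310652/2645 ≈ -117.45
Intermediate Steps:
N = 11/2 (N = 4 + ((1*(-3))*(-4))/8 = 4 + (-3*(-4))/8 = 4 + (1/8)*12 = 4 + 3/2 = 11/2 ≈ 5.5000)
C = 529/36 (C = (-2 + (11/2)/(-3))**2 = (-2 + (11/2)*(-1/3))**2 = (-2 - 11/6)**2 = (-23/6)**2 = 529/36 ≈ 14.694)
(81/K(10))/C - 118 = (81/10)/(529/36) - 118 = 36*(81*(1/10))/529 - 118 = (36/529)*(81/10) - 118 = 1458/2645 - 118 = -310652/2645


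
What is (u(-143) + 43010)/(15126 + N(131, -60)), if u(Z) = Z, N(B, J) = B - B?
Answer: 14289/5042 ≈ 2.8340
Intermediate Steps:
N(B, J) = 0
(u(-143) + 43010)/(15126 + N(131, -60)) = (-143 + 43010)/(15126 + 0) = 42867/15126 = 42867*(1/15126) = 14289/5042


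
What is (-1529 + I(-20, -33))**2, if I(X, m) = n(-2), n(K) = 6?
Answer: 2319529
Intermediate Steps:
I(X, m) = 6
(-1529 + I(-20, -33))**2 = (-1529 + 6)**2 = (-1523)**2 = 2319529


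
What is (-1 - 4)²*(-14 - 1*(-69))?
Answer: 1375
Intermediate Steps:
(-1 - 4)²*(-14 - 1*(-69)) = (-5)²*(-14 + 69) = 25*55 = 1375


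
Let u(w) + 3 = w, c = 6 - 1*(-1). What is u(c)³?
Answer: 64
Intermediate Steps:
c = 7 (c = 6 + 1 = 7)
u(w) = -3 + w
u(c)³ = (-3 + 7)³ = 4³ = 64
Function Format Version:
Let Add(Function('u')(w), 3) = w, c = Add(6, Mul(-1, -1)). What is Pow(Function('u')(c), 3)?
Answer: 64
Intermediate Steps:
c = 7 (c = Add(6, 1) = 7)
Function('u')(w) = Add(-3, w)
Pow(Function('u')(c), 3) = Pow(Add(-3, 7), 3) = Pow(4, 3) = 64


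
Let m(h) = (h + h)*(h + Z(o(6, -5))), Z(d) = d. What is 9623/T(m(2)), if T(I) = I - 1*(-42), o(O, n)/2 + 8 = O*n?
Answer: -9623/254 ≈ -37.886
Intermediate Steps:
o(O, n) = -16 + 2*O*n (o(O, n) = -16 + 2*(O*n) = -16 + 2*O*n)
m(h) = 2*h*(-76 + h) (m(h) = (h + h)*(h + (-16 + 2*6*(-5))) = (2*h)*(h + (-16 - 60)) = (2*h)*(h - 76) = (2*h)*(-76 + h) = 2*h*(-76 + h))
T(I) = 42 + I (T(I) = I + 42 = 42 + I)
9623/T(m(2)) = 9623/(42 + 2*2*(-76 + 2)) = 9623/(42 + 2*2*(-74)) = 9623/(42 - 296) = 9623/(-254) = 9623*(-1/254) = -9623/254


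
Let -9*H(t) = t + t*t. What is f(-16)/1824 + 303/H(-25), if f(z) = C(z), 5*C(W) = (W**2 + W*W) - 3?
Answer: -204707/45600 ≈ -4.4892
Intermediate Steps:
H(t) = -t/9 - t**2/9 (H(t) = -(t + t*t)/9 = -(t + t**2)/9 = -t/9 - t**2/9)
C(W) = -3/5 + 2*W**2/5 (C(W) = ((W**2 + W*W) - 3)/5 = ((W**2 + W**2) - 3)/5 = (2*W**2 - 3)/5 = (-3 + 2*W**2)/5 = -3/5 + 2*W**2/5)
f(z) = -3/5 + 2*z**2/5
f(-16)/1824 + 303/H(-25) = (-3/5 + (2/5)*(-16)**2)/1824 + 303/((-1/9*(-25)*(1 - 25))) = (-3/5 + (2/5)*256)*(1/1824) + 303/((-1/9*(-25)*(-24))) = (-3/5 + 512/5)*(1/1824) + 303/(-200/3) = (509/5)*(1/1824) + 303*(-3/200) = 509/9120 - 909/200 = -204707/45600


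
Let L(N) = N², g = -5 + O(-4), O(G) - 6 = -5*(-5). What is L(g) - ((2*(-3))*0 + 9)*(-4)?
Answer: 712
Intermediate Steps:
O(G) = 31 (O(G) = 6 - 5*(-5) = 6 + 25 = 31)
g = 26 (g = -5 + 31 = 26)
L(g) - ((2*(-3))*0 + 9)*(-4) = 26² - ((2*(-3))*0 + 9)*(-4) = 676 - (-6*0 + 9)*(-4) = 676 - (0 + 9)*(-4) = 676 - 9*(-4) = 676 - 1*(-36) = 676 + 36 = 712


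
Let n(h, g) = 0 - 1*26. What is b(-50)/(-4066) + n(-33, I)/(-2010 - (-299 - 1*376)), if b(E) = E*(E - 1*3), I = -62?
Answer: -1716017/2714055 ≈ -0.63227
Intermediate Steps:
b(E) = E*(-3 + E) (b(E) = E*(E - 3) = E*(-3 + E))
n(h, g) = -26 (n(h, g) = 0 - 26 = -26)
b(-50)/(-4066) + n(-33, I)/(-2010 - (-299 - 1*376)) = -50*(-3 - 50)/(-4066) - 26/(-2010 - (-299 - 1*376)) = -50*(-53)*(-1/4066) - 26/(-2010 - (-299 - 376)) = 2650*(-1/4066) - 26/(-2010 - 1*(-675)) = -1325/2033 - 26/(-2010 + 675) = -1325/2033 - 26/(-1335) = -1325/2033 - 26*(-1/1335) = -1325/2033 + 26/1335 = -1716017/2714055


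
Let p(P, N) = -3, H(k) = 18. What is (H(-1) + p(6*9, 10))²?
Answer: 225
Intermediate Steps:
(H(-1) + p(6*9, 10))² = (18 - 3)² = 15² = 225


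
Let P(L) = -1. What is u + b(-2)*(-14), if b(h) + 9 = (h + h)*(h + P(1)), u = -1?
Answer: -43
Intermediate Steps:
b(h) = -9 + 2*h*(-1 + h) (b(h) = -9 + (h + h)*(h - 1) = -9 + (2*h)*(-1 + h) = -9 + 2*h*(-1 + h))
u + b(-2)*(-14) = -1 + (-9 - 2*(-2) + 2*(-2)²)*(-14) = -1 + (-9 + 4 + 2*4)*(-14) = -1 + (-9 + 4 + 8)*(-14) = -1 + 3*(-14) = -1 - 42 = -43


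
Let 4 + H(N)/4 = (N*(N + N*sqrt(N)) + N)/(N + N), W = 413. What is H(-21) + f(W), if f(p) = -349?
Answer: -405 - 42*I*sqrt(21) ≈ -405.0 - 192.47*I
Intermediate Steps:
H(N) = -16 + 2*(N + N*(N + N**(3/2)))/N (H(N) = -16 + 4*((N*(N + N*sqrt(N)) + N)/(N + N)) = -16 + 4*((N*(N + N**(3/2)) + N)/((2*N))) = -16 + 4*((N + N*(N + N**(3/2)))*(1/(2*N))) = -16 + 4*((N + N*(N + N**(3/2)))/(2*N)) = -16 + 2*(N + N*(N + N**(3/2)))/N)
H(-21) + f(W) = (-14 + 2*(-21) + 2*(-21)**(3/2)) - 349 = (-14 - 42 + 2*(-21*I*sqrt(21))) - 349 = (-14 - 42 - 42*I*sqrt(21)) - 349 = (-56 - 42*I*sqrt(21)) - 349 = -405 - 42*I*sqrt(21)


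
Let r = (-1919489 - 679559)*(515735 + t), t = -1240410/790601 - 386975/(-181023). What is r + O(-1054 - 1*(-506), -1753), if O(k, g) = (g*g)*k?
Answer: -192078066700262106826636/143116964823 ≈ -1.3421e+12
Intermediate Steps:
t = 81400082545/143116964823 (t = -1240410*1/790601 - 386975*(-1/181023) = -1240410/790601 + 386975/181023 = 81400082545/143116964823 ≈ 0.56877)
r = -191837056453179445027600/143116964823 (r = (-1919489 - 679559)*(515735 + 81400082545/143116964823) = -2599048*73810509253072450/143116964823 = -191837056453179445027600/143116964823 ≈ -1.3404e+12)
O(k, g) = k*g² (O(k, g) = g²*k = k*g²)
r + O(-1054 - 1*(-506), -1753) = -191837056453179445027600/143116964823 + (-1054 - 1*(-506))*(-1753)² = -191837056453179445027600/143116964823 + (-1054 + 506)*3073009 = -191837056453179445027600/143116964823 - 548*3073009 = -191837056453179445027600/143116964823 - 1684008932 = -192078066700262106826636/143116964823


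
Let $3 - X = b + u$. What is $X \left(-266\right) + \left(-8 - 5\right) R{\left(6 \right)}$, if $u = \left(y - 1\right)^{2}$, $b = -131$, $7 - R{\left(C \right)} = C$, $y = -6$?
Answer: $-22623$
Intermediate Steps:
$R{\left(C \right)} = 7 - C$
$u = 49$ ($u = \left(-6 - 1\right)^{2} = \left(-7\right)^{2} = 49$)
$X = 85$ ($X = 3 - \left(-131 + 49\right) = 3 - -82 = 3 + 82 = 85$)
$X \left(-266\right) + \left(-8 - 5\right) R{\left(6 \right)} = 85 \left(-266\right) + \left(-8 - 5\right) \left(7 - 6\right) = -22610 - 13 \left(7 - 6\right) = -22610 - 13 = -22623$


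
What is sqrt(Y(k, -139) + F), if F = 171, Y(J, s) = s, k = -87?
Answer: 4*sqrt(2) ≈ 5.6569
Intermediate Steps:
sqrt(Y(k, -139) + F) = sqrt(-139 + 171) = sqrt(32) = 4*sqrt(2)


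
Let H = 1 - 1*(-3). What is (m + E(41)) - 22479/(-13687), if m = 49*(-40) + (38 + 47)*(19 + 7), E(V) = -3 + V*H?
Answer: 5647836/13687 ≈ 412.64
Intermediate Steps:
H = 4 (H = 1 + 3 = 4)
E(V) = -3 + 4*V (E(V) = -3 + V*4 = -3 + 4*V)
m = 250 (m = -1960 + 85*26 = -1960 + 2210 = 250)
(m + E(41)) - 22479/(-13687) = (250 + (-3 + 4*41)) - 22479/(-13687) = (250 + (-3 + 164)) - 22479*(-1/13687) = (250 + 161) + 22479/13687 = 411 + 22479/13687 = 5647836/13687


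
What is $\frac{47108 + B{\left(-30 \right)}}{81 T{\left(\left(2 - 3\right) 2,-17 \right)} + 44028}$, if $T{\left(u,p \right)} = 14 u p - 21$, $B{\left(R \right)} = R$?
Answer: $\frac{47078}{80883} \approx 0.58205$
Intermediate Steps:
$T{\left(u,p \right)} = -21 + 14 p u$ ($T{\left(u,p \right)} = 14 p u - 21 = -21 + 14 p u$)
$\frac{47108 + B{\left(-30 \right)}}{81 T{\left(\left(2 - 3\right) 2,-17 \right)} + 44028} = \frac{47108 - 30}{81 \left(-21 + 14 \left(-17\right) \left(2 - 3\right) 2\right) + 44028} = \frac{47078}{81 \left(-21 + 14 \left(-17\right) \left(\left(-1\right) 2\right)\right) + 44028} = \frac{47078}{81 \left(-21 + 14 \left(-17\right) \left(-2\right)\right) + 44028} = \frac{47078}{81 \left(-21 + 476\right) + 44028} = \frac{47078}{81 \cdot 455 + 44028} = \frac{47078}{36855 + 44028} = \frac{47078}{80883}$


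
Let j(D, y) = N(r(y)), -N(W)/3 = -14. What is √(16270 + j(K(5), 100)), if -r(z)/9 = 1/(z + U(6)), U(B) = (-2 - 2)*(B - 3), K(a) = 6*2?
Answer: 2*√4078 ≈ 127.72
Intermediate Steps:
K(a) = 12
U(B) = 12 - 4*B (U(B) = -4*(-3 + B) = 12 - 4*B)
r(z) = -9/(-12 + z) (r(z) = -9/(z + (12 - 4*6)) = -9/(z + (12 - 24)) = -9/(z - 12) = -9/(-12 + z))
N(W) = 42 (N(W) = -3*(-14) = 42)
j(D, y) = 42
√(16270 + j(K(5), 100)) = √(16270 + 42) = √16312 = 2*√4078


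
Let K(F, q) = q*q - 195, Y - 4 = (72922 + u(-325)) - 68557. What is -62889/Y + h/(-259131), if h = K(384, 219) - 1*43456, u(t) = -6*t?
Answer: -16323724349/1637448789 ≈ -9.9690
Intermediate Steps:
Y = 6319 (Y = 4 + ((72922 - 6*(-325)) - 68557) = 4 + ((72922 + 1950) - 68557) = 4 + (74872 - 68557) = 4 + 6315 = 6319)
K(F, q) = -195 + q² (K(F, q) = q² - 195 = -195 + q²)
h = 4310 (h = (-195 + 219²) - 1*43456 = (-195 + 47961) - 43456 = 47766 - 43456 = 4310)
-62889/Y + h/(-259131) = -62889/6319 + 4310/(-259131) = -62889*1/6319 + 4310*(-1/259131) = -62889/6319 - 4310/259131 = -16323724349/1637448789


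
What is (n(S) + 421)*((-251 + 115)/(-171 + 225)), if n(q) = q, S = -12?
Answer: -27812/27 ≈ -1030.1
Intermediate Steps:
(n(S) + 421)*((-251 + 115)/(-171 + 225)) = (-12 + 421)*((-251 + 115)/(-171 + 225)) = 409*(-136/54) = 409*(-136*1/54) = 409*(-68/27) = -27812/27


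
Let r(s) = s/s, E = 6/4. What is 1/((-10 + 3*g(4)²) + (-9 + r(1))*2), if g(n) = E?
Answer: -4/77 ≈ -0.051948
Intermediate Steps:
E = 3/2 (E = 6*(¼) = 3/2 ≈ 1.5000)
g(n) = 3/2
r(s) = 1
1/((-10 + 3*g(4)²) + (-9 + r(1))*2) = 1/((-10 + 3*(3/2)²) + (-9 + 1)*2) = 1/((-10 + 3*(9/4)) - 8*2) = 1/((-10 + 27/4) - 16) = 1/(-13/4 - 16) = 1/(-77/4) = -4/77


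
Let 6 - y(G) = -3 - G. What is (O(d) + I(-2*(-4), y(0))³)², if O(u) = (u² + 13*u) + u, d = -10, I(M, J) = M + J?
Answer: 23746129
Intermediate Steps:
y(G) = 9 + G (y(G) = 6 - (-3 - G) = 6 + (3 + G) = 9 + G)
I(M, J) = J + M
O(u) = u² + 14*u
(O(d) + I(-2*(-4), y(0))³)² = (-10*(14 - 10) + ((9 + 0) - 2*(-4))³)² = (-10*4 + (9 + 8)³)² = (-40 + 17³)² = (-40 + 4913)² = 4873² = 23746129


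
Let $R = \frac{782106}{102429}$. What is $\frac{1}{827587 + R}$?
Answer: $\frac{34143}{28256563643} \approx 1.2083 \cdot 10^{-6}$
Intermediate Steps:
$R = \frac{260702}{34143}$ ($R = 782106 \cdot \frac{1}{102429} = \frac{260702}{34143} \approx 7.6356$)
$\frac{1}{827587 + R} = \frac{1}{827587 + \frac{260702}{34143}} = \frac{1}{\frac{28256563643}{34143}} = \frac{34143}{28256563643}$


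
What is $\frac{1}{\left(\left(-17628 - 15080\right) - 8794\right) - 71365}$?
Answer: $- \frac{1}{112867} \approx -8.86 \cdot 10^{-6}$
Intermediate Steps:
$\frac{1}{\left(\left(-17628 - 15080\right) - 8794\right) - 71365} = \frac{1}{\left(-32708 - 8794\right) - 71365} = \frac{1}{-41502 - 71365} = \frac{1}{-112867} = - \frac{1}{112867}$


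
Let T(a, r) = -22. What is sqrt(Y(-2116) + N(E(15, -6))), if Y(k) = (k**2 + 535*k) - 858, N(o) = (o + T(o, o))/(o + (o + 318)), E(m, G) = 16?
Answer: 3*sqrt(455228781)/35 ≈ 1828.8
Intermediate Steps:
N(o) = (-22 + o)/(318 + 2*o) (N(o) = (o - 22)/(o + (o + 318)) = (-22 + o)/(o + (318 + o)) = (-22 + o)/(318 + 2*o))
Y(k) = -858 + k**2 + 535*k
sqrt(Y(-2116) + N(E(15, -6))) = sqrt((-858 + (-2116)**2 + 535*(-2116)) + (-22 + 16)/(2*(159 + 16))) = sqrt((-858 + 4477456 - 1132060) + (1/2)*(-6)/175) = sqrt(3344538 + (1/2)*(1/175)*(-6)) = sqrt(3344538 - 3/175) = sqrt(585294147/175) = 3*sqrt(455228781)/35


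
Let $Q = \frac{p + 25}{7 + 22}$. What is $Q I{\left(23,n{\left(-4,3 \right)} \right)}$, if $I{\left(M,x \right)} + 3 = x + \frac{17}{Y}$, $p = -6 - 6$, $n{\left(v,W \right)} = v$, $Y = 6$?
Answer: $- \frac{325}{174} \approx -1.8678$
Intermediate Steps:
$p = -12$ ($p = -6 - 6 = -12$)
$Q = \frac{13}{29}$ ($Q = \frac{-12 + 25}{7 + 22} = \frac{13}{29} \approx 0.44828$)
$I{\left(M,x \right)} = - \frac{1}{6} + x$ ($I{\left(M,x \right)} = -3 + \left(x + \frac{17}{6}\right) = -3 + \left(\frac{17}{6} + x\right) = - \frac{1}{6} + x$)
$Q I{\left(23,n{\left(-4,3 \right)} \right)} = \frac{13 \left(- \frac{1}{6} - 4\right)}{29} = \frac{13}{29} \left(- \frac{25}{6}\right) = - \frac{325}{174}$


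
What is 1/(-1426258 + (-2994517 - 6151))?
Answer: -1/4426926 ≈ -2.2589e-7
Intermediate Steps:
1/(-1426258 + (-2994517 - 6151)) = 1/(-1426258 - 3000668) = 1/(-4426926) = -1/4426926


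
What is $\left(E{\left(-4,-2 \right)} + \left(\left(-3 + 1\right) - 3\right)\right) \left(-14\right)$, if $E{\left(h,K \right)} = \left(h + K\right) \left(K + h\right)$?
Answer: $-434$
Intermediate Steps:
$E{\left(h,K \right)} = \left(K + h\right)^{2}$ ($E{\left(h,K \right)} = \left(K + h\right) \left(K + h\right) = \left(K + h\right)^{2}$)
$\left(E{\left(-4,-2 \right)} + \left(\left(-3 + 1\right) - 3\right)\right) \left(-14\right) = \left(\left(-2 - 4\right)^{2} + \left(\left(-3 + 1\right) - 3\right)\right) \left(-14\right) = \left(\left(-6\right)^{2} - 5\right) \left(-14\right) = \left(36 - 5\right) \left(-14\right) = 31 \left(-14\right) = -434$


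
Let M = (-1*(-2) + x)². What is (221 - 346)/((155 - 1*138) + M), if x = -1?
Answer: -125/18 ≈ -6.9444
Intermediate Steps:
M = 1 (M = (-1*(-2) - 1)² = (2 - 1)² = 1² = 1)
(221 - 346)/((155 - 1*138) + M) = (221 - 346)/((155 - 1*138) + 1) = -125/((155 - 138) + 1) = -125/(17 + 1) = -125/18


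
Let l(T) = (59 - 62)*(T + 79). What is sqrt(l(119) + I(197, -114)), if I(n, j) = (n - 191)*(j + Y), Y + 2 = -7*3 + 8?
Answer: 6*I*sqrt(38) ≈ 36.987*I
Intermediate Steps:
Y = -15 (Y = -2 + (-7*3 + 8) = -2 + (-21 + 8) = -2 - 13 = -15)
l(T) = -237 - 3*T (l(T) = -3*(79 + T) = -237 - 3*T)
I(n, j) = (-191 + n)*(-15 + j) (I(n, j) = (n - 191)*(j - 15) = (-191 + n)*(-15 + j))
sqrt(l(119) + I(197, -114)) = sqrt((-237 - 3*119) + (2865 - 191*(-114) - 15*197 - 114*197)) = sqrt((-237 - 357) + (2865 + 21774 - 2955 - 22458)) = sqrt(-594 - 774) = sqrt(-1368) = 6*I*sqrt(38)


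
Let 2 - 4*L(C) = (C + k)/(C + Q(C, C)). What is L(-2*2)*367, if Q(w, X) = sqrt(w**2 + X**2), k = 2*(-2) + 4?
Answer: 1101/4 + 367*sqrt(2)/4 ≈ 405.00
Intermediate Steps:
k = 0 (k = -4 + 4 = 0)
Q(w, X) = sqrt(X**2 + w**2)
L(C) = 1/2 - C/(4*(C + sqrt(2)*sqrt(C**2))) (L(C) = 1/2 - (C + 0)/(4*(C + sqrt(C**2 + C**2))) = 1/2 - C/(4*(C + sqrt(2*C**2))) = 1/2 - C/(4*(C + sqrt(2)*sqrt(C**2))))
L(-2*2)*367 = (((-2*2)/4 + sqrt(2)*sqrt((-2*2)**2)/2)/(-2*2 + sqrt(2)*sqrt((-2*2)**2)))*367 = (((1/4)*(-4) + sqrt(2)*sqrt((-4)**2)/2)/(-4 + sqrt(2)*sqrt((-4)**2)))*367 = ((-1 + sqrt(2)*sqrt(16)/2)/(-4 + sqrt(2)*sqrt(16)))*367 = ((-1 + (1/2)*sqrt(2)*4)/(-4 + sqrt(2)*4))*367 = ((-1 + 2*sqrt(2))/(-4 + 4*sqrt(2)))*367 = 367*(-1 + 2*sqrt(2))/(-4 + 4*sqrt(2))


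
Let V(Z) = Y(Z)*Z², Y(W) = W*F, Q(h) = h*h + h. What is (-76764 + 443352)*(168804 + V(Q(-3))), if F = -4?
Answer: 61564788720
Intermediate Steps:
Q(h) = h + h² (Q(h) = h² + h = h + h²)
Y(W) = -4*W (Y(W) = W*(-4) = -4*W)
V(Z) = -4*Z³ (V(Z) = (-4*Z)*Z² = -4*Z³)
(-76764 + 443352)*(168804 + V(Q(-3))) = (-76764 + 443352)*(168804 - 4*(-27*(1 - 3)³)) = 366588*(168804 - 4*(-3*(-2))³) = 366588*(168804 - 4*6³) = 366588*(168804 - 4*216) = 366588*(168804 - 864) = 366588*167940 = 61564788720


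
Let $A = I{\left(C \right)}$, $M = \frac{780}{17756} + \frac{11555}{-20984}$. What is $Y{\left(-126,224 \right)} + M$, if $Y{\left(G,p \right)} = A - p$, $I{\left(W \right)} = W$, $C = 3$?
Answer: $- \frac{20632903461}{93147976} \approx -221.51$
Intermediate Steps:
$M = - \frac{47200765}{93147976}$ ($M = 780 \cdot \frac{1}{17756} + 11555 \left(- \frac{1}{20984}\right) = \frac{195}{4439} - \frac{11555}{20984} = - \frac{47200765}{93147976} \approx -0.50673$)
$A = 3$
$Y{\left(G,p \right)} = 3 - p$
$Y{\left(-126,224 \right)} + M = \left(3 - 224\right) - \frac{47200765}{93147976} = -221 - \frac{47200765}{93147976} = - \frac{20632903461}{93147976}$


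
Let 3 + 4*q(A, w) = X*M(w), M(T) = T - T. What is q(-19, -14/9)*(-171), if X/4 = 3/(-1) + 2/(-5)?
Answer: 513/4 ≈ 128.25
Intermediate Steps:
M(T) = 0
X = -68/5 (X = 4*(3/(-1) + 2/(-5)) = 4*(3*(-1) + 2*(-1/5)) = 4*(-3 - 2/5) = 4*(-17/5) = -68/5 ≈ -13.600)
q(A, w) = -3/4 (q(A, w) = -3/4 + (-68/5*0)/4 = -3/4 + (1/4)*0 = -3/4 + 0 = -3/4)
q(-19, -14/9)*(-171) = -3/4*(-171) = 513/4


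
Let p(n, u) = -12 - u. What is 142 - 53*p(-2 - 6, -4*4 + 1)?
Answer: -17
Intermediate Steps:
142 - 53*p(-2 - 6, -4*4 + 1) = 142 - 53*(-12 - (-4*4 + 1)) = 142 - 53*(-12 - (-16 + 1)) = 142 - 53*(-12 - 1*(-15)) = 142 - 53*(-12 + 15) = 142 - 53*3 = 142 - 159 = -17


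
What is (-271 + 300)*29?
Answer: 841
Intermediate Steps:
(-271 + 300)*29 = 29*29 = 841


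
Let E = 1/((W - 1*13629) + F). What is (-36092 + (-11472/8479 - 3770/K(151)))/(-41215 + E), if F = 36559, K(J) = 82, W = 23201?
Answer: 579564053177205/660962263683796 ≈ 0.87685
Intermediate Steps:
E = 1/46131 (E = 1/((23201 - 1*13629) + 36559) = 1/((23201 - 13629) + 36559) = 1/(9572 + 36559) = 1/46131 ≈ 2.1677e-5)
(-36092 + (-11472/8479 - 3770/K(151)))/(-41215 + E) = (-36092 + (-11472/8479 - 3770/82))/(-41215 + 1/46131) = (-36092 + (-11472*1/8479 - 3770*1/82))/(-1901289164/46131) = (-36092 + (-11472/8479 - 1885/41))*(-46131/1901289164) = (-36092 - 16453267/347639)*(-46131/1901289164) = -12563440055/347639*(-46131/1901289164) = 579564053177205/660962263683796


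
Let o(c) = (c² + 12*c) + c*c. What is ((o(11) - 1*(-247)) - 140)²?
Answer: 231361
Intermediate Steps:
o(c) = 2*c² + 12*c (o(c) = (c² + 12*c) + c² = 2*c² + 12*c)
((o(11) - 1*(-247)) - 140)² = ((2*11*(6 + 11) - 1*(-247)) - 140)² = ((2*11*17 + 247) - 140)² = ((374 + 247) - 140)² = (621 - 140)² = 481² = 231361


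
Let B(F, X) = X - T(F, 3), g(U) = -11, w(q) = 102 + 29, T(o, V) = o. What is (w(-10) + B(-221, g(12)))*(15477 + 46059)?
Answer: 20983776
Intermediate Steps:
w(q) = 131
B(F, X) = X - F
(w(-10) + B(-221, g(12)))*(15477 + 46059) = (131 + (-11 - 1*(-221)))*(15477 + 46059) = (131 + (-11 + 221))*61536 = (131 + 210)*61536 = 341*61536 = 20983776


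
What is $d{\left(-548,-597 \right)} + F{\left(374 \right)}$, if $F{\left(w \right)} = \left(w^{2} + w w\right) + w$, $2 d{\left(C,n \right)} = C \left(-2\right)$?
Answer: $280674$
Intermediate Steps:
$d{\left(C,n \right)} = - C$ ($d{\left(C,n \right)} = \frac{C \left(-2\right)}{2} = \frac{\left(-2\right) C}{2} = - C$)
$F{\left(w \right)} = w + 2 w^{2}$ ($F{\left(w \right)} = \left(w^{2} + w^{2}\right) + w = 2 w^{2} + w = w + 2 w^{2}$)
$d{\left(-548,-597 \right)} + F{\left(374 \right)} = \left(-1\right) \left(-548\right) + 374 \left(1 + 2 \cdot 374\right) = 548 + 374 \left(1 + 748\right) = 548 + 374 \cdot 749 = 548 + 280126 = 280674$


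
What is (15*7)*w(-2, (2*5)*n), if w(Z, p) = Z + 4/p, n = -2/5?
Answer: -315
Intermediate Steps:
n = -⅖ (n = -2*⅕ = -⅖ ≈ -0.40000)
(15*7)*w(-2, (2*5)*n) = (15*7)*(-2 + 4/(((2*5)*(-⅖)))) = 105*(-2 + 4/((10*(-⅖)))) = 105*(-2 + 4/(-4)) = 105*(-2 + 4*(-¼)) = 105*(-2 - 1) = 105*(-3) = -315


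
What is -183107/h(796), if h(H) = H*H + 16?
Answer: -183107/633632 ≈ -0.28898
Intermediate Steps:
h(H) = 16 + H² (h(H) = H² + 16 = 16 + H²)
-183107/h(796) = -183107/(16 + 796²) = -183107/(16 + 633616) = -183107/633632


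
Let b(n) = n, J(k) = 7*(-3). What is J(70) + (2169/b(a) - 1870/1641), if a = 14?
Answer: 3050695/22974 ≈ 132.79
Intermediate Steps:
J(k) = -21
J(70) + (2169/b(a) - 1870/1641) = -21 + (2169/14 - 1870/1641) = -21 + 3533149/22974 = 3050695/22974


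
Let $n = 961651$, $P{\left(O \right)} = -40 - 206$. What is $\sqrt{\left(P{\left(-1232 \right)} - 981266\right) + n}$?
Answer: $i \sqrt{19861} \approx 140.93 i$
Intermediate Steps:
$P{\left(O \right)} = -246$ ($P{\left(O \right)} = -40 - 206 = -246$)
$\sqrt{\left(P{\left(-1232 \right)} - 981266\right) + n} = \sqrt{\left(-246 - 981266\right) + 961651} = \sqrt{-981512 + 961651} = \sqrt{-19861} = i \sqrt{19861}$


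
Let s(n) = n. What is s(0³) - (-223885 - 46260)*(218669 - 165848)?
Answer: 14269329045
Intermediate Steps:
s(0³) - (-223885 - 46260)*(218669 - 165848) = 0³ - (-223885 - 46260)*(218669 - 165848) = 0 - (-270145)*52821 = 0 - 1*(-14269329045) = 0 + 14269329045 = 14269329045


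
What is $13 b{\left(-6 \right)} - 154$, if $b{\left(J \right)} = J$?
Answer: $-232$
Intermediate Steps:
$13 b{\left(-6 \right)} - 154 = 13 \left(-6\right) - 154 = -78 - 154 = -232$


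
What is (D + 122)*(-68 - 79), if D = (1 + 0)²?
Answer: -18081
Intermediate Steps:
D = 1 (D = 1² = 1)
(D + 122)*(-68 - 79) = (1 + 122)*(-68 - 79) = 123*(-147) = -18081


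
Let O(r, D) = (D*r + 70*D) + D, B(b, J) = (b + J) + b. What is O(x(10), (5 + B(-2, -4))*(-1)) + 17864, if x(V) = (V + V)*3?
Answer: 18257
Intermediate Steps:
x(V) = 6*V (x(V) = (2*V)*3 = 6*V)
B(b, J) = J + 2*b (B(b, J) = (J + b) + b = J + 2*b)
O(r, D) = 71*D + D*r (O(r, D) = (70*D + D*r) + D = 71*D + D*r)
O(x(10), (5 + B(-2, -4))*(-1)) + 17864 = ((5 + (-4 + 2*(-2)))*(-1))*(71 + 6*10) + 17864 = ((5 + (-4 - 4))*(-1))*(71 + 60) + 17864 = ((5 - 8)*(-1))*131 + 17864 = -3*(-1)*131 + 17864 = 3*131 + 17864 = 393 + 17864 = 18257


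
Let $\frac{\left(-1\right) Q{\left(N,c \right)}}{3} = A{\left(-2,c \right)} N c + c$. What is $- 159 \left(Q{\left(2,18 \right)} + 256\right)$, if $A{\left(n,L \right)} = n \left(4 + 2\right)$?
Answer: $-238182$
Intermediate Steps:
$A{\left(n,L \right)} = 6 n$ ($A{\left(n,L \right)} = n 6 = 6 n$)
$Q{\left(N,c \right)} = - 3 c + 36 N c$ ($Q{\left(N,c \right)} = - 3 \left(6 \left(-2\right) N c + c\right) = - 3 \left(- 12 N c + c\right) = - 3 \left(c - 12 N c\right) = - 3 c + 36 N c$)
$- 159 \left(Q{\left(2,18 \right)} + 256\right) = - 159 \left(3 \cdot 18 \left(-1 + 12 \cdot 2\right) + 256\right) = - 159 \left(3 \cdot 18 \left(-1 + 24\right) + 256\right) = - 159 \left(3 \cdot 18 \cdot 23 + 256\right) = - 159 \left(1242 + 256\right) = \left(-159\right) 1498 = -238182$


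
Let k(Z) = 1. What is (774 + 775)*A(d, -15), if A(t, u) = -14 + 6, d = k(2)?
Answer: -12392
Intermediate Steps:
d = 1
A(t, u) = -8
(774 + 775)*A(d, -15) = (774 + 775)*(-8) = 1549*(-8) = -12392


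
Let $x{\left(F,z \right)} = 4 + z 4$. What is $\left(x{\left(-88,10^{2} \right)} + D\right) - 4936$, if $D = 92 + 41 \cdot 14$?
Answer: $-3866$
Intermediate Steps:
$x{\left(F,z \right)} = 4 + 4 z$
$D = 666$ ($D = 92 + 574 = 666$)
$\left(x{\left(-88,10^{2} \right)} + D\right) - 4936 = \left(\left(4 + 4 \cdot 10^{2}\right) + 666\right) - 4936 = \left(\left(4 + 4 \cdot 100\right) + 666\right) - 4936 = \left(\left(4 + 400\right) + 666\right) - 4936 = \left(404 + 666\right) - 4936 = 1070 - 4936 = -3866$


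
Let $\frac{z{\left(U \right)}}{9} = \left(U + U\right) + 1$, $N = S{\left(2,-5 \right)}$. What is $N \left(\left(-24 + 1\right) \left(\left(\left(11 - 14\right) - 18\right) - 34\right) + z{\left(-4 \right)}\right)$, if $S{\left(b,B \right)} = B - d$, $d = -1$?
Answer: $-4808$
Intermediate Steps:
$S{\left(b,B \right)} = 1 + B$ ($S{\left(b,B \right)} = B - -1 = B + 1 = 1 + B$)
$N = -4$ ($N = 1 - 5 = -4$)
$z{\left(U \right)} = 9 + 18 U$ ($z{\left(U \right)} = 9 \left(\left(U + U\right) + 1\right) = 9 \left(2 U + 1\right) = 9 \left(1 + 2 U\right) = 9 + 18 U$)
$N \left(\left(-24 + 1\right) \left(\left(\left(11 - 14\right) - 18\right) - 34\right) + z{\left(-4 \right)}\right) = - 4 \left(\left(-24 + 1\right) \left(\left(\left(11 - 14\right) - 18\right) - 34\right) + \left(9 + 18 \left(-4\right)\right)\right) = - 4 \left(- 23 \left(\left(-3 - 18\right) - 34\right) + \left(9 - 72\right)\right) = - 4 \left(- 23 \left(-21 - 34\right) - 63\right) = - 4 \left(\left(-23\right) \left(-55\right) - 63\right) = - 4 \left(1265 - 63\right) = \left(-4\right) 1202 = -4808$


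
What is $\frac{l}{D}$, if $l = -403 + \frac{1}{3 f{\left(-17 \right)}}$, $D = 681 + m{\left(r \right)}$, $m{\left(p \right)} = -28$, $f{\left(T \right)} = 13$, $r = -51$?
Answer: $- \frac{15716}{25467} \approx -0.61711$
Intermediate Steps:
$D = 653$ ($D = 681 - 28 = 653$)
$l = - \frac{15716}{39}$ ($l = -403 + \frac{1}{3 \cdot 13} = -403 + \frac{1}{39} = - \frac{15716}{39} \approx -402.97$)
$\frac{l}{D} = - \frac{15716}{39 \cdot 653} = \left(- \frac{15716}{39}\right) \frac{1}{653} = - \frac{15716}{25467}$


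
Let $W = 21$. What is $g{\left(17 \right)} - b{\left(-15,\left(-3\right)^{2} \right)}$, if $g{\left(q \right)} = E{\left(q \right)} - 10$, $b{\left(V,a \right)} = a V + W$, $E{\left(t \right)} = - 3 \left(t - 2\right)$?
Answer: $59$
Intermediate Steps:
$E{\left(t \right)} = 6 - 3 t$ ($E{\left(t \right)} = - 3 \left(-2 + t\right) = 6 - 3 t$)
$b{\left(V,a \right)} = 21 + V a$ ($b{\left(V,a \right)} = a V + 21 = V a + 21 = 21 + V a$)
$g{\left(q \right)} = -4 - 3 q$ ($g{\left(q \right)} = \left(6 - 3 q\right) - 10 = -4 - 3 q$)
$g{\left(17 \right)} - b{\left(-15,\left(-3\right)^{2} \right)} = \left(-4 - 51\right) - \left(21 - 15 \left(-3\right)^{2}\right) = \left(-4 - 51\right) - \left(21 - 135\right) = -55 - \left(21 - 135\right) = -55 - -114 = -55 + 114 = 59$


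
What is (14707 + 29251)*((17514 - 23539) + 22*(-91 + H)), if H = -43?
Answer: -394435134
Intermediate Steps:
(14707 + 29251)*((17514 - 23539) + 22*(-91 + H)) = (14707 + 29251)*((17514 - 23539) + 22*(-91 - 43)) = 43958*(-6025 + 22*(-134)) = 43958*(-6025 - 2948) = 43958*(-8973) = -394435134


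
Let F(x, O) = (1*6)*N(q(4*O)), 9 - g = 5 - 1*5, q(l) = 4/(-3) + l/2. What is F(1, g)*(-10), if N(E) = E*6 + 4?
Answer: -6240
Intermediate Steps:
q(l) = -4/3 + l/2 (q(l) = 4*(-⅓) + l*(½) = -4/3 + l/2)
N(E) = 4 + 6*E (N(E) = 6*E + 4 = 4 + 6*E)
g = 9 (g = 9 - (5 - 1*5) = 9 - (5 - 5) = 9 - 1*0 = 9 + 0 = 9)
F(x, O) = -24 + 72*O (F(x, O) = (1*6)*(4 + 6*(-4/3 + (4*O)/2)) = 6*(4 + 6*(-4/3 + 2*O)) = 6*(4 + (-8 + 12*O)) = 6*(-4 + 12*O) = -24 + 72*O)
F(1, g)*(-10) = (-24 + 72*9)*(-10) = (-24 + 648)*(-10) = 624*(-10) = -6240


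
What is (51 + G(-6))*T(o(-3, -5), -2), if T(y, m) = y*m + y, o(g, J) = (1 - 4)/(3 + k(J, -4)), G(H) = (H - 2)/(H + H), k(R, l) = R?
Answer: -155/2 ≈ -77.500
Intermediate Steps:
G(H) = (-2 + H)/(2*H) (G(H) = (-2 + H)/((2*H)) = (-2 + H)*(1/(2*H)) = (-2 + H)/(2*H))
o(g, J) = -3/(3 + J) (o(g, J) = (1 - 4)/(3 + J) = -3/(3 + J))
T(y, m) = y + m*y (T(y, m) = m*y + y = y + m*y)
(51 + G(-6))*T(o(-3, -5), -2) = (51 + (½)*(-2 - 6)/(-6))*((-3/(3 - 5))*(1 - 2)) = (51 + (½)*(-⅙)*(-8))*(-3/(-2)*(-1)) = (51 + ⅔)*(-3*(-½)*(-1)) = 155*((3/2)*(-1))/3 = (155/3)*(-3/2) = -155/2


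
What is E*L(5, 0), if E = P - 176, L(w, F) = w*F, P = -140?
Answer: 0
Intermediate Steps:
L(w, F) = F*w
E = -316 (E = -140 - 176 = -316)
E*L(5, 0) = -0*5 = -316*0 = 0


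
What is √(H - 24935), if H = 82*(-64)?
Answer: I*√30183 ≈ 173.73*I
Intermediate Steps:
H = -5248
√(H - 24935) = √(-5248 - 24935) = √(-30183) = I*√30183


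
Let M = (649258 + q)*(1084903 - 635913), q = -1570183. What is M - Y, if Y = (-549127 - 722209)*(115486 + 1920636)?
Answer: 2175109083242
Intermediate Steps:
Y = -2588595198992 (Y = -1271336*2036122 = -2588595198992)
M = -413486115750 (M = (649258 - 1570183)*(1084903 - 635913) = -920925*448990 = -413486115750)
M - Y = -413486115750 - 1*(-2588595198992) = -413486115750 + 2588595198992 = 2175109083242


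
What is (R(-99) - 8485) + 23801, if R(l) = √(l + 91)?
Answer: 15316 + 2*I*√2 ≈ 15316.0 + 2.8284*I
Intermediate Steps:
R(l) = √(91 + l)
(R(-99) - 8485) + 23801 = (√(91 - 99) - 8485) + 23801 = (√(-8) - 8485) + 23801 = (2*I*√2 - 8485) + 23801 = (-8485 + 2*I*√2) + 23801 = 15316 + 2*I*√2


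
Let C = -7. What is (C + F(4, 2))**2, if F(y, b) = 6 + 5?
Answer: 16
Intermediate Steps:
F(y, b) = 11
(C + F(4, 2))**2 = (-7 + 11)**2 = 4**2 = 16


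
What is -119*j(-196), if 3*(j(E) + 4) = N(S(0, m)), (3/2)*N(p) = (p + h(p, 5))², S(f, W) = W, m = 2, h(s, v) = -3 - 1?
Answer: 3332/9 ≈ 370.22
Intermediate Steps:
h(s, v) = -4
N(p) = 2*(-4 + p)²/3 (N(p) = 2*(p - 4)²/3 = 2*(-4 + p)²/3)
j(E) = -28/9 (j(E) = -4 + (2*(-4 + 2)²/3)/3 = -4 + ((⅔)*(-2)²)/3 = -4 + ((⅔)*4)/3 = -4 + (⅓)*(8/3) = -4 + 8/9 = -28/9)
-119*j(-196) = -119*(-28/9) = 3332/9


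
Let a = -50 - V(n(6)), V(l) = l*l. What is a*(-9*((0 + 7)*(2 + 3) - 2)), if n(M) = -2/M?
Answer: 14883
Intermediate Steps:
V(l) = l²
a = -451/9 (a = -50 - (-2/6)² = -50 - (-2*⅙)² = -50 - (-⅓)² = -50 - 1*⅑ = -50 - ⅑ = -451/9 ≈ -50.111)
a*(-9*((0 + 7)*(2 + 3) - 2)) = -(-451)*((0 + 7)*(2 + 3) - 2) = -(-451)*(7*5 - 2) = -(-451)*(35 - 2) = -(-451)*33 = -451/9*(-297) = 14883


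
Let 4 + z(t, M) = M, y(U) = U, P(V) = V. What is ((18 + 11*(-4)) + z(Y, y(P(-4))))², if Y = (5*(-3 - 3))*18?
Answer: 1156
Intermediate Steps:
Y = -540 (Y = (5*(-6))*18 = -30*18 = -540)
z(t, M) = -4 + M
((18 + 11*(-4)) + z(Y, y(P(-4))))² = ((18 + 11*(-4)) + (-4 - 4))² = ((18 - 44) - 8)² = (-26 - 8)² = (-34)² = 1156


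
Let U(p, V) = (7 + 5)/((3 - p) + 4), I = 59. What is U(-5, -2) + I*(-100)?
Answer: -5899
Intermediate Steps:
U(p, V) = 12/(7 - p)
U(-5, -2) + I*(-100) = -12/(-7 - 5) + 59*(-100) = -12/(-12) - 5900 = -12*(-1/12) - 5900 = 1 - 5900 = -5899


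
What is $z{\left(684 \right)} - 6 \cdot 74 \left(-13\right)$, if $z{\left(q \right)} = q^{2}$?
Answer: $473628$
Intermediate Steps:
$z{\left(684 \right)} - 6 \cdot 74 \left(-13\right) = 684^{2} - 6 \cdot 74 \left(-13\right) = 467856 - 444 \left(-13\right) = 467856 - -5772 = 467856 + 5772 = 473628$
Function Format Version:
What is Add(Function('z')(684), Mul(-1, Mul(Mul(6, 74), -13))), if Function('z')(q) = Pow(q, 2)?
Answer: 473628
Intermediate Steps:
Add(Function('z')(684), Mul(-1, Mul(Mul(6, 74), -13))) = Add(Pow(684, 2), Mul(-1, Mul(Mul(6, 74), -13))) = Add(467856, Mul(-1, Mul(444, -13))) = Add(467856, Mul(-1, -5772)) = Add(467856, 5772) = 473628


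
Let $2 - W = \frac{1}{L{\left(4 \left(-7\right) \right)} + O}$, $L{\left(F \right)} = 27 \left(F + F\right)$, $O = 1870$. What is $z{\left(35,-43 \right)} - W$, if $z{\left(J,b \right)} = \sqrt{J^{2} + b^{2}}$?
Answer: $- \frac{715}{358} + \sqrt{3074} \approx 53.446$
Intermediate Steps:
$L{\left(F \right)} = 54 F$ ($L{\left(F \right)} = 27 \cdot 2 F = 54 F$)
$W = \frac{715}{358}$ ($W = 2 - \frac{1}{54 \cdot 4 \left(-7\right) + 1870} = 2 - \frac{1}{54 \left(-28\right) + 1870} = 2 - \frac{1}{-1512 + 1870} = 2 - \frac{1}{358} = \frac{715}{358} \approx 1.9972$)
$z{\left(35,-43 \right)} - W = \sqrt{35^{2} + \left(-43\right)^{2}} - \frac{715}{358} = \sqrt{1225 + 1849} - \frac{715}{358} = \sqrt{3074} - \frac{715}{358} = - \frac{715}{358} + \sqrt{3074}$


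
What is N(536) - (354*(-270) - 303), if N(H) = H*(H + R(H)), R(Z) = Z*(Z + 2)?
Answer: 154948427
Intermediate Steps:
R(Z) = Z*(2 + Z)
N(H) = H*(H + H*(2 + H))
N(536) - (354*(-270) - 303) = 536²*(3 + 536) - (354*(-270) - 303) = 287296*539 - (-95580 - 303) = 154852544 - 1*(-95883) = 154852544 + 95883 = 154948427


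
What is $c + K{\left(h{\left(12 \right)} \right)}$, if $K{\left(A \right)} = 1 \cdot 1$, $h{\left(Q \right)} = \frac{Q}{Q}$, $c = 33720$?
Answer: $33721$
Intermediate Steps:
$h{\left(Q \right)} = 1$
$K{\left(A \right)} = 1$
$c + K{\left(h{\left(12 \right)} \right)} = 33720 + 1 = 33721$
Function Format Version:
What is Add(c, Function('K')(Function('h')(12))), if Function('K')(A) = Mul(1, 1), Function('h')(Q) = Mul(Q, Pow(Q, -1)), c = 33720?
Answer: 33721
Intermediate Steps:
Function('h')(Q) = 1
Function('K')(A) = 1
Add(c, Function('K')(Function('h')(12))) = Add(33720, 1) = 33721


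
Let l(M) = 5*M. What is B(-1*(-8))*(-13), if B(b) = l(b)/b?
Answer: -65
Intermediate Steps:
B(b) = 5 (B(b) = (5*b)/b = 5)
B(-1*(-8))*(-13) = 5*(-13) = -65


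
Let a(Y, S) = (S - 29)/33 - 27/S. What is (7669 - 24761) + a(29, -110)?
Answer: -512879/30 ≈ -17096.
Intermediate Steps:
a(Y, S) = -29/33 - 27/S + S/33 (a(Y, S) = (-29 + S)*(1/33) - 27/S = (-29/33 + S/33) - 27/S = -29/33 - 27/S + S/33)
(7669 - 24761) + a(29, -110) = (7669 - 24761) + (1/33)*(-891 - 110*(-29 - 110))/(-110) = -17092 + (1/33)*(-1/110)*(-891 - 110*(-139)) = -17092 + (1/33)*(-1/110)*(-891 + 15290) = -17092 + (1/33)*(-1/110)*14399 = -17092 - 119/30 = -512879/30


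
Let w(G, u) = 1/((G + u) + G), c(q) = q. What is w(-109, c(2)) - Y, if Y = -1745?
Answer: 376919/216 ≈ 1745.0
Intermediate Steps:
w(G, u) = 1/(u + 2*G)
w(-109, c(2)) - Y = 1/(2 + 2*(-109)) - 1*(-1745) = 1/(2 - 218) + 1745 = 1/(-216) + 1745 = -1/216 + 1745 = 376919/216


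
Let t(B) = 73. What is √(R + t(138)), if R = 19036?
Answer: √19109 ≈ 138.24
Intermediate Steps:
√(R + t(138)) = √(19036 + 73) = √19109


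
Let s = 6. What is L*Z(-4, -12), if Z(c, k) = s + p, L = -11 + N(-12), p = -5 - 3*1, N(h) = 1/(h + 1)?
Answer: 244/11 ≈ 22.182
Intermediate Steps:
N(h) = 1/(1 + h)
p = -8 (p = -5 - 3 = -8)
L = -122/11 (L = -11 + 1/(1 - 12) = -11 + 1/(-11) = -11 - 1/11 = -122/11 ≈ -11.091)
Z(c, k) = -2 (Z(c, k) = 6 - 8 = -2)
L*Z(-4, -12) = -122/11*(-2) = 244/11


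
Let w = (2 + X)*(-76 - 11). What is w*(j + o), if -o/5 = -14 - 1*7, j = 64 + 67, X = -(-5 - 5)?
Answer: -246384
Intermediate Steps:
X = 10 (X = -1*(-10) = 10)
j = 131
o = 105 (o = -5*(-14 - 1*7) = -5*(-14 - 7) = -5*(-21) = 105)
w = -1044 (w = (2 + 10)*(-76 - 11) = 12*(-87) = -1044)
w*(j + o) = -1044*(131 + 105) = -1044*236 = -246384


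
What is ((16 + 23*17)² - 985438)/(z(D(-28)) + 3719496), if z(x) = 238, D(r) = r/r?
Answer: -7521/34126 ≈ -0.22039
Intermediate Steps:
D(r) = 1
((16 + 23*17)² - 985438)/(z(D(-28)) + 3719496) = ((16 + 23*17)² - 985438)/(238 + 3719496) = ((16 + 391)² - 985438)/3719734 = (407² - 985438)*(1/3719734) = (165649 - 985438)*(1/3719734) = -819789*1/3719734 = -7521/34126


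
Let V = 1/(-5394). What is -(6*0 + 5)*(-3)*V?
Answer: -5/1798 ≈ -0.0027809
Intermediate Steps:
V = -1/5394 ≈ -0.00018539
-(6*0 + 5)*(-3)*V = -(6*0 + 5)*(-3)*(-1)/5394 = -(0 + 5)*(-3)*(-1)/5394 = -5*(-3)*(-1)/5394 = -(-15)*(-1)/5394 = -1*5/1798 = -5/1798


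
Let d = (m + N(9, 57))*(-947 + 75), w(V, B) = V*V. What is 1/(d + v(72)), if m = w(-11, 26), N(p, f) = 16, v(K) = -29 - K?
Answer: -1/119565 ≈ -8.3637e-6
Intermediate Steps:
w(V, B) = V**2
m = 121 (m = (-11)**2 = 121)
d = -119464 (d = (121 + 16)*(-947 + 75) = 137*(-872) = -119464)
1/(d + v(72)) = 1/(-119464 + (-29 - 1*72)) = 1/(-119464 + (-29 - 72)) = 1/(-119464 - 101) = 1/(-119565) = -1/119565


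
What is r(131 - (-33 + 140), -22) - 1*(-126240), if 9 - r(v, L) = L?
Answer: 126271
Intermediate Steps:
r(v, L) = 9 - L
r(131 - (-33 + 140), -22) - 1*(-126240) = (9 - 1*(-22)) - 1*(-126240) = (9 + 22) + 126240 = 31 + 126240 = 126271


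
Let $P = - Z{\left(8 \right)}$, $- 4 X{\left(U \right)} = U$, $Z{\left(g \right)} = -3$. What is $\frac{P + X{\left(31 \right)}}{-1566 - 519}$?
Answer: $\frac{19}{8340} \approx 0.0022782$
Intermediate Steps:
$X{\left(U \right)} = - \frac{U}{4}$
$P = 3$ ($P = \left(-1\right) \left(-3\right) = 3$)
$\frac{P + X{\left(31 \right)}}{-1566 - 519} = \frac{3 - \frac{31}{4}}{-1566 - 519} = \frac{3 - \frac{31}{4}}{-2085} = \left(- \frac{1}{2085}\right) \left(- \frac{19}{4}\right) = \frac{19}{8340}$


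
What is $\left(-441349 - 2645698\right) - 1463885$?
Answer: $-4550932$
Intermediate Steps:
$\left(-441349 - 2645698\right) - 1463885 = -3087047 - 1463885 = -4550932$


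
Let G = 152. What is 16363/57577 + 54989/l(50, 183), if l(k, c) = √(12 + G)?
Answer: 16363/57577 + 54989*√41/82 ≈ 4294.2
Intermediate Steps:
l(k, c) = 2*√41 (l(k, c) = √(12 + 152) = √164 = 2*√41)
16363/57577 + 54989/l(50, 183) = 16363/57577 + 54989/((2*√41)) = 16363*(1/57577) + 54989*(√41/82) = 16363/57577 + 54989*√41/82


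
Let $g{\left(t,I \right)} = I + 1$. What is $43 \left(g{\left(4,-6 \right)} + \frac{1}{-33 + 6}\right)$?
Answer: $- \frac{5848}{27} \approx -216.59$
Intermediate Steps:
$g{\left(t,I \right)} = 1 + I$
$43 \left(g{\left(4,-6 \right)} + \frac{1}{-33 + 6}\right) = 43 \left(\left(1 - 6\right) + \frac{1}{-33 + 6}\right) = 43 \left(-5 + \frac{1}{-27}\right) = 43 \left(-5 - \frac{1}{27}\right) = 43 \left(- \frac{136}{27}\right) = - \frac{5848}{27}$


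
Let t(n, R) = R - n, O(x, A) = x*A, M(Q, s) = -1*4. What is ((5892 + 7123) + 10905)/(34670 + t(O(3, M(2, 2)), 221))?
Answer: 23920/34903 ≈ 0.68533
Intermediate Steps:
M(Q, s) = -4
O(x, A) = A*x
((5892 + 7123) + 10905)/(34670 + t(O(3, M(2, 2)), 221)) = ((5892 + 7123) + 10905)/(34670 + (221 - (-4)*3)) = (13015 + 10905)/(34670 + (221 - 1*(-12))) = 23920/(34670 + (221 + 12)) = 23920/(34670 + 233) = 23920/34903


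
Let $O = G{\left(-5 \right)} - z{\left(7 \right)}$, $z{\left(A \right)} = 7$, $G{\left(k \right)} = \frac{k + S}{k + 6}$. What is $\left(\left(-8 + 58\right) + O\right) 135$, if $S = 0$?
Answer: $5130$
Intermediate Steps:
$G{\left(k \right)} = \frac{k}{6 + k}$ ($G{\left(k \right)} = \frac{k + 0}{k + 6} = \frac{k}{6 + k}$)
$O = -12$ ($O = - \frac{5}{6 - 5} - 7 = - \frac{5}{1} - 7 = \left(-5\right) 1 - 7 = -5 - 7 = -12$)
$\left(\left(-8 + 58\right) + O\right) 135 = \left(\left(-8 + 58\right) - 12\right) 135 = \left(50 - 12\right) 135 = 38 \cdot 135 = 5130$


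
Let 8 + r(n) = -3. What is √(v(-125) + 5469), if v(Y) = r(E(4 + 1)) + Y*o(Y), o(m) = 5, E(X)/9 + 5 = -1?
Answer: 3*√537 ≈ 69.520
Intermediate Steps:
E(X) = -54 (E(X) = -45 + 9*(-1) = -45 - 9 = -54)
r(n) = -11 (r(n) = -8 - 3 = -11)
v(Y) = -11 + 5*Y (v(Y) = -11 + Y*5 = -11 + 5*Y)
√(v(-125) + 5469) = √((-11 + 5*(-125)) + 5469) = √((-11 - 625) + 5469) = √(-636 + 5469) = √4833 = 3*√537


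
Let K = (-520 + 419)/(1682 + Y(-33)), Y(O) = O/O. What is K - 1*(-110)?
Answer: 185029/1683 ≈ 109.94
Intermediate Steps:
Y(O) = 1
K = -101/1683 (K = (-520 + 419)/(1682 + 1) = -101/1683 ≈ -0.060012)
K - 1*(-110) = -101/1683 - 1*(-110) = -101/1683 + 110 = 185029/1683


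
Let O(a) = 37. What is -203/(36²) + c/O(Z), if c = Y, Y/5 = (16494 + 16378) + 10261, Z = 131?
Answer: 279494329/47952 ≈ 5828.6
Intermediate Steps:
Y = 215665 (Y = 5*((16494 + 16378) + 10261) = 5*(32872 + 10261) = 5*43133 = 215665)
c = 215665
-203/(36²) + c/O(Z) = -203/(36²) + 215665/37 = -203/1296 + 215665*(1/37) = -203*1/1296 + 215665/37 = -203/1296 + 215665/37 = 279494329/47952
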